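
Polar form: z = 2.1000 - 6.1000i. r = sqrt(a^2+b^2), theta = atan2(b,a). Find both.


r = sqrt(4.41+37.21) = sqrt(41.62) = 6.4514
theta = atan2(-6.1, 2.1) = -71.0033 degrees

r = 6.4514, theta = -71.0033 degrees


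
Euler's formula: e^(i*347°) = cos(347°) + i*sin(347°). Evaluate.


cos(347°) = 0.9744
sin(347°) = -0.2250

e^(i*347°) = 0.9744 - 0.2250i


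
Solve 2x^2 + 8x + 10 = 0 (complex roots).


disc = 8^2 - 4*2*10 = 64 - 80 = -16
sqrt(|disc|) = sqrt(16) = 4.0000
Real part = -8/(2*2) = -2.0000
Imag part = 4.0000/(2*2) = 1.0000

-2.0000 ± 1.0000i


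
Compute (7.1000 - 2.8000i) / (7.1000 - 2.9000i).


Conjugate of z2 = 7.1000 + 2.9000i
Numerator: (7.1000 - 2.8000i)(7.1000 + 2.9000i) = 58.5300 + 0.7100i
Denominator: 7.1^2 + (-2.9)^2 = 58.82
Result = (58.5300 + 0.7100i)/58.82

0.9951 + 0.0121i


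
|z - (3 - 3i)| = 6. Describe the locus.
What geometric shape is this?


|z - z0| = r is a circle with center z0 and radius r.
Center = (3, -3), radius = 6

Circle with center (3, -3) and radius 6


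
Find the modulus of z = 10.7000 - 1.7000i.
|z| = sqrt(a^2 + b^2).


|z| = sqrt(10.7^2 + (-1.7)^2) = sqrt(114.49 + 2.89) = sqrt(117.38) = 10.8342

|z| = 10.8342


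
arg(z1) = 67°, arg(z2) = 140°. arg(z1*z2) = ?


arg(z1*z2) = 67° + 140° = 207°
Normalized to (-180°, 180°]: -153°

-153°


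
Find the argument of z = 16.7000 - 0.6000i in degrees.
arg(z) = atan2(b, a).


Re = 16.7, Im = -0.6
arg = atan2(-0.6, 16.7) = -2.0576 degrees

arg(z) = -2.0576 degrees


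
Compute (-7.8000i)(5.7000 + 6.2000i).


Real = 0*5.7 - (-7.8)*6.2 = 0 - (-48.36) = 48.36
Imag = 0*6.2 + 5.7*(-7.8) = 0 - (44.46) = -44.46

48.3600 - 44.4600i


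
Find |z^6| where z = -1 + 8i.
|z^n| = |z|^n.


|z| = sqrt(1+64) = sqrt(65) = 8.0623
|z^6| = |z|^6 = (sqrt(65))^6 = 65^3 = 274625

|z^6| = 274625


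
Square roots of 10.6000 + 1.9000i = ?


|z| = sqrt(112.36+3.61) = 10.7689
sqrt((|z|+a)/2) = sqrt((10.7689+10.6)/2) = sqrt(10.6845) = 3.2687
sqrt((|z|-a)/2) = sqrt((10.7689-10.6)/2) = sqrt(0.0845) = 0.2906

±(3.2687 + 0.2906i) i.e. 3.2687 + 0.2906i and -3.2687 - 0.2906i


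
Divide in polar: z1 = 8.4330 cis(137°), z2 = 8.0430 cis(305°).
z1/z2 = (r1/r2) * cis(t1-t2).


r = 8.4330 / 8.0430 = 1.0485
theta = 137° - 305° = -168° = 192° (mod 360)

1.0485 cis(192°)


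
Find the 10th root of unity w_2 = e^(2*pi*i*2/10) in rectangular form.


Angle = 360*2/10 = 72°
a = cos(72°) = 0.3090
b = sin(72°) = 0.9511

0.3090 + 0.9511i


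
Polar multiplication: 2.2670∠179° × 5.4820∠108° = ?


r = 2.2670 * 5.4820 = 12.4277
theta = 179° + 108° = 287° = 287° (mod 360)

12.4277 cis(287°)


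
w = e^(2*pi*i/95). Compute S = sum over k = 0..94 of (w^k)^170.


The roots are w_k = w^k with w = e^(2*pi*i/95), and (w^k)^170 = (w^170)^k.
So S = 1 + u + u^2 + ... + u^(94) with u = w^170.
170 = 1*95 + 75, so 170 is not a multiple of 95: u = (w^95)^1 * w^75 = w^75 ≠ 1 (w is a primitive 95th root), while u^95 = (w^95)^170 = 1.
Geometric series: S = (1 - u^95)/(1 - u) = (1 - 1)/(1 - u) = 0

S = 0


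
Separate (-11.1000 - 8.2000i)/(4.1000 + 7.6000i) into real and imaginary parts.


Multiply by conjugate: (-11.1000 - 8.2000i)(4.1000 - 7.6000i) / (4.1^2 + 7.6^2)
Numerator real = -11.1*4.1 - (8.2)*7.6 = -107.83
Numerator imag = -8.2*4.1 - (-11.1)*7.6 = 50.74
Denominator = 74.57
Re(z) = -107.83/74.57 = -1.4460
Im(z) = 50.74/74.57 = 0.6804

Re(z) = -1.4460, Im(z) = 0.6804


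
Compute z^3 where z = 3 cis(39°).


r^3 = 3^3 = 27
n*theta = 3*39° = 117° = 117° (mod 360)
a = 27*cos(117°) = -12.2577
b = 27*sin(117°) = 24.0572

27 cis(117°) = -12.2577 + 24.0572i


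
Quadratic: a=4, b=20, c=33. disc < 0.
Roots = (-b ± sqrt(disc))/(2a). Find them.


disc = 20^2 - 4*4*33 = 400 - 528 = -128
sqrt(|disc|) = sqrt(128) = 11.3137
Real part = -20/(2*4) = -2.5000
Imag part = 11.3137/(2*4) = 1.4142

-2.5000 ± 1.4142i


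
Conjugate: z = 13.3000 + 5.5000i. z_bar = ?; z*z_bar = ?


z_bar = 13.3000 - 5.5000i
z*z_bar = 13.3^2 + 5.5^2 = 176.89 + 30.25 = 207.14

z_bar = 13.3000 - 5.5000i, z*z_bar = 207.14


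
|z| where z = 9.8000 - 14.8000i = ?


|z| = sqrt(9.8^2 + (-14.8)^2) = sqrt(96.04 + 219.04) = sqrt(315.08) = 17.7505

|z| = 17.7505


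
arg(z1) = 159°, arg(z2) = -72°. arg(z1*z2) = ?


arg(z1*z2) = 159° - 72° = 87°
Normalized to (-180°, 180°]: 87°

87°


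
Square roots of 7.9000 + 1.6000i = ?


|z| = sqrt(62.41+2.56) = 8.0604
sqrt((|z|+a)/2) = sqrt((8.0604+7.9)/2) = sqrt(7.9802) = 2.8249
sqrt((|z|-a)/2) = sqrt((8.0604-7.9)/2) = sqrt(0.0802) = 0.2832

±(2.8249 + 0.2832i) i.e. 2.8249 + 0.2832i and -2.8249 - 0.2832i


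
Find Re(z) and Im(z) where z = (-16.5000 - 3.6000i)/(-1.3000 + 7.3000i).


Multiply by conjugate: (-16.5000 - 3.6000i)(-1.3000 - 7.3000i) / ((-1.3)^2 + 7.3^2)
Numerator real = -16.5*(-1.3) - (3.6)*7.3 = -4.83
Numerator imag = -3.6*(-1.3) - (-16.5)*7.3 = 125.13
Denominator = 54.98
Re(z) = -4.83/54.98 = -0.0879
Im(z) = 125.13/54.98 = 2.2759

Re(z) = -0.0879, Im(z) = 2.2759


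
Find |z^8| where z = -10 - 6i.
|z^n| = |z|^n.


|z| = sqrt(100+36) = sqrt(136) = 11.6619
|z^8| = |z|^8 = (sqrt(136))^8 = 136^4 = 342102016

|z^8| = 342102016


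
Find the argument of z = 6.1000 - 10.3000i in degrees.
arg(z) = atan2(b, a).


Re = 6.1, Im = -10.3
arg = atan2(-10.3, 6.1) = -59.3646 degrees

arg(z) = -59.3646 degrees


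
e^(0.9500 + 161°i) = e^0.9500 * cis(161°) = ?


e^0.9500 = 2.5857
cos(161°) = -0.9455
sin(161°) = 0.32557
Real = 2.5857*(-0.9455) = -2.4448
Imag = 2.5857*0.32557 = 0.8418

-2.4448 + 0.8418i


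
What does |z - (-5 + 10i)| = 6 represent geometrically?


|z - z0| = r is a circle with center z0 and radius r.
Center = (-5, 10), radius = 6

Circle with center (-5, 10) and radius 6


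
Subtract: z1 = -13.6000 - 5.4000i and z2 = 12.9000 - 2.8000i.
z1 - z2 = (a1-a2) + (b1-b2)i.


Real: -13.6 - 12.9 = -26.5
Imag: -5.4 + 2.8 = -2.6

-26.5000 - 2.6000i


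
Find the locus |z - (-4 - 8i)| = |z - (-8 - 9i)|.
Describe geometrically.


Equal distances means the locus is the perpendicular bisector of z1 and z2.
Midpoint = ((-4+(-8))/2, (-8+(-9))/2) = (-6.0000, -8.5000)

Perpendicular bisector through (-6.0000, -8.5000)


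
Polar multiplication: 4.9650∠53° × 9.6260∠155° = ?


r = 4.9650 * 9.6260 = 47.7931
theta = 53° + 155° = 208° = 208° (mod 360)

47.7931 cis(208°)


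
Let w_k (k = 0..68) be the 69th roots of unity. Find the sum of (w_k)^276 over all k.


The roots are w_k = w^k with w = e^(2*pi*i/69), and (w^k)^276 = (w^276)^k.
So S = 1 + u + u^2 + ... + u^(68) with u = w^276.
276 = 4*69 + 0, so 276 is a multiple of 69 and u = (w^69)^4 = 1.
Every one of the 69 terms equals 1: S = 69

S = 69


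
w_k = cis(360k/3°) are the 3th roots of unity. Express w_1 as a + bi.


Angle = 360*1/3 = 120°
a = cos(120°) = -0.5000
b = sin(120°) = 0.8660

-0.5000 + 0.8660i


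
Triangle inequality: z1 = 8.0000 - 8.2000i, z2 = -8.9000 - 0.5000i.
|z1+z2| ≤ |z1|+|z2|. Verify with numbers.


|z1| = sqrt(8^2 + (-8.2)^2) = sqrt(131.24) = 11.4560
|z2| = sqrt((-8.9)^2 + (-0.5)^2) = sqrt(79.46) = 8.9140
z1+z2 = -0.9000 - 8.7000i
|z1+z2| = sqrt(76.5) = 8.7464
|z1|+|z2| = 11.4560 + 8.9140 = 20.3700

|z1+z2| = 8.7464 ≤ |z1|+|z2| = 20.3700 (verified)


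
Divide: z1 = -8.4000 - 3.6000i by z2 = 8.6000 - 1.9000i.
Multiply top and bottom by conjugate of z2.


Conjugate of z2 = 8.6000 + 1.9000i
Numerator: (-8.4000 - 3.6000i)(8.6000 + 1.9000i) = -65.4000 - 46.9200i
Denominator: 8.6^2 + (-1.9)^2 = 77.57
Result = (-65.4000 - 46.9200i)/77.57

-0.8431 - 0.6049i


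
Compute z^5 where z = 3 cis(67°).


r^5 = 3^5 = 243
n*theta = 5*67° = 335° = 335° (mod 360)
a = 243*cos(335°) = 220.2328
b = 243*sin(335°) = -102.6962

243 cis(335°) = 220.2328 - 102.6962i


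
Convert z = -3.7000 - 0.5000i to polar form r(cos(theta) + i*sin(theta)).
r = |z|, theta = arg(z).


r = sqrt(13.69+0.25) = sqrt(13.94) = 3.7336
theta = atan2(-0.5, -3.7) = -172.3039 degrees

r = 3.7336, theta = -172.3039 degrees


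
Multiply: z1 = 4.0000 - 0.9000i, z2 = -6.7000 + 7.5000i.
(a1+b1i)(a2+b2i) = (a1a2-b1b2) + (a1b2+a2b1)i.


Real = 4*(-6.7) - (-0.9)*7.5 = -26.8 - (-6.75) = -20.05
Imag = 4*7.5 - (6.7)*(-0.9) = 30 + 6.03 = 36.03

-20.0500 + 36.0300i


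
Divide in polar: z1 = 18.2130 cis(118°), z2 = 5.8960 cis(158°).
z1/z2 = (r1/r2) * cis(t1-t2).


r = 18.2130 / 5.8960 = 3.0890
theta = 118° - 158° = -40° = 320° (mod 360)

3.0890 cis(320°)


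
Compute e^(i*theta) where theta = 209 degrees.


cos(209°) = -0.8746
sin(209°) = -0.4848

e^(i*209°) = -0.8746 - 0.4848i


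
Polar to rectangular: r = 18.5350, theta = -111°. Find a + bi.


a = 18.5350*cos(-111°) = 18.5350*(-0.3583679) = -6.6423
b = 18.5350*sin(-111°) = 18.5350*(-0.93358) = -17.3039

-6.6423 - 17.3039i


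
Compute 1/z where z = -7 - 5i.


|z|^2 = 49+25 = 74
1/z = (-7 + 5i)/74

1/z = -0.0946 + 0.0676i


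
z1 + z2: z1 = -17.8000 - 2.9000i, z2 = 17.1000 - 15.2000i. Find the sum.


Real: -17.8 + 17.1 = -0.7
Imag: -2.9 - 15.2 = -18.1

-0.7000 - 18.1000i


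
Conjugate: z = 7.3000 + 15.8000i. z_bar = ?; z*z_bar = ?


z_bar = 7.3000 - 15.8000i
z*z_bar = 7.3^2 + 15.8^2 = 53.29 + 249.64 = 302.93

z_bar = 7.3000 - 15.8000i, z*z_bar = 302.93


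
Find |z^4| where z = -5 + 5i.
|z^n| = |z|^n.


|z| = sqrt(25+25) = sqrt(50) = 7.0711
|z^4| = |z|^4 = (sqrt(50))^4 = 50^2 = 2500

|z^4| = 2500


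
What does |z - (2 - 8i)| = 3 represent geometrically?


|z - z0| = r is a circle with center z0 and radius r.
Center = (2, -8), radius = 3

Circle with center (2, -8) and radius 3


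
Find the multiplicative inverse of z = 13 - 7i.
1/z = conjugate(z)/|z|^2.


|z|^2 = 169+49 = 218
1/z = (13 + 7i)/218

1/z = 0.0596 + 0.0321i


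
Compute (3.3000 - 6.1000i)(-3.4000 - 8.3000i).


Real = 3.3*(-3.4) - (-6.1)*(-8.3) = -11.22 - 50.63 = -61.85
Imag = 3.3*(-8.3) - (3.4)*(-6.1) = -27.39 + 20.74 = -6.65

-61.8500 - 6.6500i


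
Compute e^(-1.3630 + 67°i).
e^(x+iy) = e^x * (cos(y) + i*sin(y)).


e^-1.3630 = 0.25589
cos(67°) = 0.3907
sin(67°) = 0.9205
Real = 0.25589*0.3907 = 0.1000
Imag = 0.25589*0.9205 = 0.2355

0.1000 + 0.2355i


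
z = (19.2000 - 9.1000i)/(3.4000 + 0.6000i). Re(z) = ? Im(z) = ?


Multiply by conjugate: (19.2000 - 9.1000i)(3.4000 - 0.6000i) / (3.4^2 + 0.6^2)
Numerator real = 19.2*3.4 - (9.1)*0.6 = 59.82
Numerator imag = -9.1*3.4 - 19.2*0.6 = -42.46
Denominator = 11.92
Re(z) = 59.82/11.92 = 5.0185
Im(z) = -42.46/11.92 = -3.5621

Re(z) = 5.0185, Im(z) = -3.5621


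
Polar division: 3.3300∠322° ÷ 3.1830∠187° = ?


r = 3.3300 / 3.1830 = 1.0462
theta = 322° - 187° = 135° = 135° (mod 360)

1.0462 cis(135°)


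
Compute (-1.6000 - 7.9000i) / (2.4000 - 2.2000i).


Conjugate of z2 = 2.4000 + 2.2000i
Numerator: (-1.6000 - 7.9000i)(2.4000 + 2.2000i) = 13.5400 - 22.4800i
Denominator: 2.4^2 + (-2.2)^2 = 10.6
Result = (13.5400 - 22.4800i)/10.6

1.2774 - 2.1208i


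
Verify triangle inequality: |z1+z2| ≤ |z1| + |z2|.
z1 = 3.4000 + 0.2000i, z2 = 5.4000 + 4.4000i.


|z1| = sqrt(3.4^2 + 0.2^2) = sqrt(11.6) = 3.4059
|z2| = sqrt(5.4^2 + 4.4^2) = sqrt(48.52) = 6.9656
z1+z2 = 8.8000 + 4.6000i
|z1+z2| = sqrt(98.6) = 9.9298
|z1|+|z2| = 3.4059 + 6.9656 = 10.3715

|z1+z2| = 9.9298 ≤ |z1|+|z2| = 10.3715 (verified)


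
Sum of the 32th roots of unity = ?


The sum of all 32th roots of unity is 0.
Geometric series: (1 - w^32)/(1 - w) = (1-1)/(1-w) = 0 since w^32 = 1, w ≠ 1.
Alternatively: coefficient of z^31 in z^32 - 1 is 0.

0


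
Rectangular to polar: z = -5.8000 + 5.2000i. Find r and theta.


r = sqrt(33.64+27.04) = sqrt(60.68) = 7.7897
theta = atan2(5.2, -5.8) = 138.1221 degrees

r = 7.7897, theta = 138.1221 degrees


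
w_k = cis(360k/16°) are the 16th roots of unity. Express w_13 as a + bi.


Angle = 360*13/16 = 292.5°
a = cos(292.5°) = 0.3827
b = sin(292.5°) = -0.9239

0.3827 - 0.9239i


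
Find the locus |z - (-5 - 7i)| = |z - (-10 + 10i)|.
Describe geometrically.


Equal distances means the locus is the perpendicular bisector of z1 and z2.
Midpoint = ((-5+(-10))/2, (-7+10)/2) = (-7.5000, 1.5000)

Perpendicular bisector through (-7.5000, 1.5000)


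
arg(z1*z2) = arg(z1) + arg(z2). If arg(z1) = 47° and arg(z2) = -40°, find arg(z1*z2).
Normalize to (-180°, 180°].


arg(z1*z2) = 47° - 40° = 7°
Normalized to (-180°, 180°]: 7°

7°


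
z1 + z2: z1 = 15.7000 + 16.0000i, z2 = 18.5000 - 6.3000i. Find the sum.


Real: 15.7 + 18.5 = 34.2
Imag: 16 - 6.3 = 9.7

34.2000 + 9.7000i


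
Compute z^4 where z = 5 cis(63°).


r^4 = 5^4 = 625
n*theta = 4*63° = 252° = 252° (mod 360)
a = 625*cos(252°) = -193.1356
b = 625*sin(252°) = -594.4103

625 cis(252°) = -193.1356 - 594.4103i


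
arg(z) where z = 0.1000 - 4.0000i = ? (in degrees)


Re = 0.1, Im = -4
arg = atan2(-4, 0.1) = -88.5679 degrees

arg(z) = -88.5679 degrees


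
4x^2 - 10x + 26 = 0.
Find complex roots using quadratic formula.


disc = (-10)^2 - 4*4*26 = 100 - 416 = -316
sqrt(|disc|) = sqrt(316) = 17.7764
Real part = 10/(2*4) = 1.2500
Imag part = 17.7764/(2*4) = 2.2220

1.2500 ± 2.2220i


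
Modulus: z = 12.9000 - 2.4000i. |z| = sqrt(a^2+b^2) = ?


|z| = sqrt(12.9^2 + (-2.4)^2) = sqrt(166.41 + 5.76) = sqrt(172.17) = 13.1214

|z| = 13.1214


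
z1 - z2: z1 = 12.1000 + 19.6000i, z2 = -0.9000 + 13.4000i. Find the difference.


Real: 12.1 + 0.9 = 13
Imag: 19.6 - 13.4 = 6.2

13.0000 + 6.2000i


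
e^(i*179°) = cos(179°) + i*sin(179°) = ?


cos(179°) = -0.9998
sin(179°) = 0.0175

e^(i*179°) = -0.9998 + 0.0175i


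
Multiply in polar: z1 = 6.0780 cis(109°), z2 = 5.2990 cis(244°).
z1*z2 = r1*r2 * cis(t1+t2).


r = 6.0780 * 5.2990 = 32.2073
theta = 109° + 244° = 353° = 353° (mod 360)

32.2073 cis(353°)


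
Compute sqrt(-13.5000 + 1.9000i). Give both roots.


|z| = sqrt(182.25+3.61) = 13.6330
sqrt((|z|+a)/2) = sqrt((13.6330+(-13.5))/2) = sqrt(0.0665) = 0.2579
sqrt((|z|-a)/2) = sqrt((13.6330-(-13.5))/2) = sqrt(13.5665) = 3.6833

±(0.2579 + 3.6833i) i.e. 0.2579 + 3.6833i and -0.2579 - 3.6833i


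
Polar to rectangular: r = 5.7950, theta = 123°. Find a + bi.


a = 5.7950*cos(123°) = 5.7950*(-0.54464) = -3.1562
b = 5.7950*sin(123°) = 5.7950*0.83867 = 4.8601

-3.1562 + 4.8601i


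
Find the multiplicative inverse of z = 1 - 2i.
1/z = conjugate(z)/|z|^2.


|z|^2 = 1+4 = 5
1/z = (1 + 2i)/5

1/z = 0.2000 + 0.4000i


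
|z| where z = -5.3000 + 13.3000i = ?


|z| = sqrt((-5.3)^2 + 13.3^2) = sqrt(28.09 + 176.89) = sqrt(204.98) = 14.3171

|z| = 14.3171


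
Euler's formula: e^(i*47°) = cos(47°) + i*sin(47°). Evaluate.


cos(47°) = 0.6820
sin(47°) = 0.7314

e^(i*47°) = 0.6820 + 0.7314i


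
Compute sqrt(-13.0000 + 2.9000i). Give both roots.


|z| = sqrt(169+8.41) = 13.3195
sqrt((|z|+a)/2) = sqrt((13.3195+(-13))/2) = sqrt(0.1598) = 0.3997
sqrt((|z|-a)/2) = sqrt((13.3195-(-13))/2) = sqrt(13.1598) = 3.6276

±(0.3997 + 3.6276i) i.e. 0.3997 + 3.6276i and -0.3997 - 3.6276i


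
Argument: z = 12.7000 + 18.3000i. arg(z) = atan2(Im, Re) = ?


Re = 12.7, Im = 18.3
arg = atan2(18.3, 12.7) = 55.2398 degrees

arg(z) = 55.2398 degrees


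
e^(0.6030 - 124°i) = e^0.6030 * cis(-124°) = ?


e^0.6030 = 1.8276
cos(-124°) = -0.5592
sin(-124°) = -0.829
Real = 1.8276*(-0.5592) = -1.0220
Imag = 1.8276*(-0.829) = -1.5151

-1.0220 - 1.5151i


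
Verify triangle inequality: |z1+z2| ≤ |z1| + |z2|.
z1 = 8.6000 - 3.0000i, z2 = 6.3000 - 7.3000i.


|z1| = sqrt(8.6^2 + (-3)^2) = sqrt(82.96) = 9.1082
|z2| = sqrt(6.3^2 + (-7.3)^2) = sqrt(92.98) = 9.6426
z1+z2 = 14.9000 - 10.3000i
|z1+z2| = sqrt(328.1) = 18.1135
|z1|+|z2| = 9.1082 + 9.6426 = 18.7508

|z1+z2| = 18.1135 ≤ |z1|+|z2| = 18.7508 (verified)


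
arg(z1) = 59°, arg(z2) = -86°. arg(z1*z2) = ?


arg(z1*z2) = 59° - 86° = -27°
Normalized to (-180°, 180°]: -27°

-27°


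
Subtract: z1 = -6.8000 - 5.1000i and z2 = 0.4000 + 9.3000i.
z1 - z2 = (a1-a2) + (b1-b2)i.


Real: -6.8 - 0.4 = -7.2
Imag: -5.1 - 9.3 = -14.4

-7.2000 - 14.4000i


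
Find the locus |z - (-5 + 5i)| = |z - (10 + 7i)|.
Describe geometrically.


Equal distances means the locus is the perpendicular bisector of z1 and z2.
Midpoint = ((-5+10)/2, (5+7)/2) = (2.5000, 6.0000)

Perpendicular bisector through (2.5000, 6.0000)


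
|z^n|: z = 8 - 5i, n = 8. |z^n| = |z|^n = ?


|z| = sqrt(64+25) = sqrt(89) = 9.4340
|z^8| = |z|^8 = (sqrt(89))^8 = 89^4 = 62742241

|z^8| = 62742241


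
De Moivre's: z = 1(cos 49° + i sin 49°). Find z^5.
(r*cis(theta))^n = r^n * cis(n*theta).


r^5 = 1^5 = 1
n*theta = 5*49° = 245° = 245° (mod 360)
a = 1*cos(245°) = -0.4226
b = 1*sin(245°) = -0.9063

1 cis(245°) = -0.4226 - 0.9063i


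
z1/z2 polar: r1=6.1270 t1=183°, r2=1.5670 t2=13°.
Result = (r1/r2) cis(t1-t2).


r = 6.1270 / 1.5670 = 3.9100
theta = 183° - 13° = 170° = 170° (mod 360)

3.9100 cis(170°)


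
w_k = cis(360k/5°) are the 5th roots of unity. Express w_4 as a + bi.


Angle = 360*4/5 = 288°
a = cos(288°) = 0.3090
b = sin(288°) = -0.9511

0.3090 - 0.9511i


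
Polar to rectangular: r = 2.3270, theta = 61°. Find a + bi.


a = 2.3270*cos(61°) = 2.3270*0.48481 = 1.1282
b = 2.3270*sin(61°) = 2.3270*0.8746 = 2.0352

1.1282 + 2.0352i


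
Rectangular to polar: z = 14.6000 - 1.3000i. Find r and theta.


r = sqrt(213.16+1.69) = sqrt(214.85) = 14.6578
theta = atan2(-1.3, 14.6) = -5.0883 degrees

r = 14.6578, theta = -5.0883 degrees


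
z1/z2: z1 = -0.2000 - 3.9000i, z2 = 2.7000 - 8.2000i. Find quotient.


Conjugate of z2 = 2.7000 + 8.2000i
Numerator: (-0.2000 - 3.9000i)(2.7000 + 8.2000i) = 31.4400 - 12.1700i
Denominator: 2.7^2 + (-8.2)^2 = 74.53
Result = (31.4400 - 12.1700i)/74.53

0.4218 - 0.1633i


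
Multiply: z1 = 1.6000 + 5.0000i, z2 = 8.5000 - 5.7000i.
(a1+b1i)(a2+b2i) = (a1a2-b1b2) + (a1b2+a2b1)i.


Real = 1.6*8.5 - 5*(-5.7) = 13.6 - (-28.5) = 42.1
Imag = 1.6*(-5.7) + 8.5*5 = -9.12 + 42.5 = 33.38

42.1000 + 33.3800i


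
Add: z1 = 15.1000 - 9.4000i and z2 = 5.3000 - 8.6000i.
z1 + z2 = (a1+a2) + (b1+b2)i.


Real: 15.1 + 5.3 = 20.4
Imag: -9.4 - 8.6 = -18

20.4000 - 18.0000i


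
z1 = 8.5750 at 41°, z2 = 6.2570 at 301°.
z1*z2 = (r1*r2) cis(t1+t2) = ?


r = 8.5750 * 6.2570 = 53.6538
theta = 41° + 301° = 342° = 342° (mod 360)

53.6538 cis(342°)


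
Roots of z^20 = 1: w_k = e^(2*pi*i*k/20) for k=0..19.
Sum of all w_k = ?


The sum of all 20th roots of unity is 0.
Geometric series: (1 - w^20)/(1 - w) = (1-1)/(1-w) = 0 since w^20 = 1, w ≠ 1.
Alternatively: coefficient of z^19 in z^20 - 1 is 0.

0


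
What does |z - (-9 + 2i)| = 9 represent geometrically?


|z - z0| = r is a circle with center z0 and radius r.
Center = (-9, 2), radius = 9

Circle with center (-9, 2) and radius 9


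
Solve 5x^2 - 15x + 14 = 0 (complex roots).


disc = (-15)^2 - 4*5*14 = 225 - 280 = -55
sqrt(|disc|) = sqrt(55) = 7.4162
Real part = 15/(2*5) = 1.5000
Imag part = 7.4162/(2*5) = 0.7416

1.5000 ± 0.7416i


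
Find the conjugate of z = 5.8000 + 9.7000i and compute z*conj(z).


z_bar = 5.8000 - 9.7000i
z*z_bar = 5.8^2 + 9.7^2 = 33.64 + 94.09 = 127.73

z_bar = 5.8000 - 9.7000i, z*z_bar = 127.73


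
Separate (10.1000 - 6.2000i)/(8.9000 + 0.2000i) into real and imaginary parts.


Multiply by conjugate: (10.1000 - 6.2000i)(8.9000 - 0.2000i) / (8.9^2 + 0.2^2)
Numerator real = 10.1*8.9 - (6.2)*0.2 = 88.65
Numerator imag = -6.2*8.9 - 10.1*0.2 = -57.2
Denominator = 79.25
Re(z) = 88.65/79.25 = 1.1186
Im(z) = -57.2/79.25 = -0.7218

Re(z) = 1.1186, Im(z) = -0.7218


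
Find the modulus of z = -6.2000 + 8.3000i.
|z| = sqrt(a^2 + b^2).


|z| = sqrt((-6.2)^2 + 8.3^2) = sqrt(38.44 + 68.89) = sqrt(107.33) = 10.3600

|z| = 10.3600


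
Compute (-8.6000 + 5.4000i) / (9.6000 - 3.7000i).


Conjugate of z2 = 9.6000 + 3.7000i
Numerator: (-8.6000 + 5.4000i)(9.6000 + 3.7000i) = -102.5400 + 20.0200i
Denominator: 9.6^2 + (-3.7)^2 = 105.85
Result = (-102.5400 + 20.0200i)/105.85

-0.9687 + 0.1891i


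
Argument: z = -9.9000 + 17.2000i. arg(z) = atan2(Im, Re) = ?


Re = -9.9, Im = 17.2
arg = atan2(17.2, -9.9) = 119.9239 degrees

arg(z) = 119.9239 degrees


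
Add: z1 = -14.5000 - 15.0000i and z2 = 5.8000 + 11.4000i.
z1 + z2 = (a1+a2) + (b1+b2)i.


Real: -14.5 + 5.8 = -8.7
Imag: -15 + 11.4 = -3.6

-8.7000 - 3.6000i


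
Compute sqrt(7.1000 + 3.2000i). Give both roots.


|z| = sqrt(50.41+10.24) = 7.7878
sqrt((|z|+a)/2) = sqrt((7.7878+7.1)/2) = sqrt(7.4439) = 2.7284
sqrt((|z|-a)/2) = sqrt((7.7878-7.1)/2) = sqrt(0.3439) = 0.5864

±(2.7284 + 0.5864i) i.e. 2.7284 + 0.5864i and -2.7284 - 0.5864i


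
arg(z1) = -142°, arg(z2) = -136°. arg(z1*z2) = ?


arg(z1*z2) = -142° - 136° = -278°
Normalized to (-180°, 180°]: 82°

82°


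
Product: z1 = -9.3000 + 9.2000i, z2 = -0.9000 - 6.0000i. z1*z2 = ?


Real = -9.3*(-0.9) - 9.2*(-6) = 8.37 - (-55.2) = 63.57
Imag = -9.3*(-6) - (0.9)*9.2 = 55.8 - (8.28) = 47.52

63.5700 + 47.5200i


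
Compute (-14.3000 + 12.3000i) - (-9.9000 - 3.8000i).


Real: -14.3 + 9.9 = -4.4
Imag: 12.3 + 3.8 = 16.1

-4.4000 + 16.1000i


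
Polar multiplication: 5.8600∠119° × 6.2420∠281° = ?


r = 5.8600 * 6.2420 = 36.5781
theta = 119° + 281° = 400° = 40° (mod 360)

36.5781 cis(40°)


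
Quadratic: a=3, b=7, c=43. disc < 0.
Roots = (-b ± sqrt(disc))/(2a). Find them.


disc = 7^2 - 4*3*43 = 49 - 516 = -467
sqrt(|disc|) = sqrt(467) = 21.6102
Real part = -7/(2*3) = -1.1667
Imag part = 21.6102/(2*3) = 3.6017

-1.1667 ± 3.6017i


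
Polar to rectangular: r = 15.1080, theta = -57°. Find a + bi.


a = 15.1080*cos(-57°) = 15.1080*0.54464 = 8.2284
b = 15.1080*sin(-57°) = 15.1080*(-0.83867) = -12.6706

8.2284 - 12.6706i


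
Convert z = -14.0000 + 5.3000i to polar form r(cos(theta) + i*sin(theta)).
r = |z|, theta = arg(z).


r = sqrt(196+28.09) = sqrt(224.09) = 14.9696
theta = atan2(5.3, -14) = 159.2648 degrees

r = 14.9696, theta = 159.2648 degrees


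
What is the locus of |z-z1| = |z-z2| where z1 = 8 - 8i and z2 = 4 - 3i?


Equal distances means the locus is the perpendicular bisector of z1 and z2.
Midpoint = ((8+4)/2, (-8+(-3))/2) = (6.0000, -5.5000)

Perpendicular bisector through (6.0000, -5.5000)


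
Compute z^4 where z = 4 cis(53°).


r^4 = 4^4 = 256
n*theta = 4*53° = 212° = 212° (mod 360)
a = 256*cos(212°) = -217.1003
b = 256*sin(212°) = -135.6593

256 cis(212°) = -217.1003 - 135.6593i


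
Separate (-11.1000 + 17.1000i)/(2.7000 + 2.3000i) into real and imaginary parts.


Multiply by conjugate: (-11.1000 + 17.1000i)(2.7000 - 2.3000i) / (2.7^2 + 2.3^2)
Numerator real = -11.1*2.7 + 17.1*2.3 = 9.36
Numerator imag = 17.1*2.7 - (-11.1)*2.3 = 71.7
Denominator = 12.58
Re(z) = 9.36/12.58 = 0.7440
Im(z) = 71.7/12.58 = 5.6995

Re(z) = 0.7440, Im(z) = 5.6995


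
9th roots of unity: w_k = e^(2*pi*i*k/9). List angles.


The 9th roots of unity are cis(360k/9°) for k=0..8
Angle step = 360/9 = 40°
Primitive root: cis(40°)
Primitive root = 0.7660 + 0.6428i

9 roots at angles: 0°, 40°, 80°, 120°, 160°, 200°, 240°, 280°, 320°


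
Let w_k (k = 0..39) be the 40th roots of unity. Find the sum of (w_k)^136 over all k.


The roots are w_k = w^k with w = e^(2*pi*i/40), and (w^k)^136 = (w^136)^k.
So S = 1 + u + u^2 + ... + u^(39) with u = w^136.
136 = 3*40 + 16, so 136 is not a multiple of 40: u = (w^40)^3 * w^16 = w^16 ≠ 1 (w is a primitive 40th root), while u^40 = (w^40)^136 = 1.
Geometric series: S = (1 - u^40)/(1 - u) = (1 - 1)/(1 - u) = 0

S = 0


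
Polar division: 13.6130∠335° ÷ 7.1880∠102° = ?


r = 13.6130 / 7.1880 = 1.8939
theta = 335° - 102° = 233° = 233° (mod 360)

1.8939 cis(233°)


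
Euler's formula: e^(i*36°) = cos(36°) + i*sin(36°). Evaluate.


cos(36°) = 0.8090
sin(36°) = 0.5878

e^(i*36°) = 0.8090 + 0.5878i


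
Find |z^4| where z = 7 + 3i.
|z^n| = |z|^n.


|z| = sqrt(49+9) = sqrt(58) = 7.6158
|z^4| = |z|^4 = (sqrt(58))^4 = 58^2 = 3364

|z^4| = 3364


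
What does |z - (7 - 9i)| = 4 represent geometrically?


|z - z0| = r is a circle with center z0 and radius r.
Center = (7, -9), radius = 4

Circle with center (7, -9) and radius 4


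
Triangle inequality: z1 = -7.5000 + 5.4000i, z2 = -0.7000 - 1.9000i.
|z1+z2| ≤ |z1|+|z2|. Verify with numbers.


|z1| = sqrt((-7.5)^2 + 5.4^2) = sqrt(85.41) = 9.2418
|z2| = sqrt((-0.7)^2 + (-1.9)^2) = sqrt(4.1) = 2.0248
z1+z2 = -8.2000 + 3.5000i
|z1+z2| = sqrt(79.49) = 8.9157
|z1|+|z2| = 9.2418 + 2.0248 = 11.2666

|z1+z2| = 8.9157 ≤ |z1|+|z2| = 11.2666 (verified)


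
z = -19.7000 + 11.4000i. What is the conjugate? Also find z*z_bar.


z_bar = -19.7000 - 11.4000i
z*z_bar = (-19.7)^2 + 11.4^2 = 388.09 + 129.96 = 518.05

z_bar = -19.7000 - 11.4000i, z*z_bar = 518.05


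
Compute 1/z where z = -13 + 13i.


|z|^2 = 169+169 = 338
1/z = (-13 - 13i)/338

1/z = -0.0385 - 0.0385i


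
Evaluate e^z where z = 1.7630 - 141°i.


e^1.7630 = 5.8299
cos(-141°) = -0.77715
sin(-141°) = -0.62932
Real = 5.8299*(-0.77715) = -4.5307
Imag = 5.8299*(-0.62932) = -3.6689

-4.5307 - 3.6689i


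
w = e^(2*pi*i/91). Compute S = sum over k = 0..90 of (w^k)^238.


The roots are w_k = w^k with w = e^(2*pi*i/91), and (w^k)^238 = (w^238)^k.
So S = 1 + u + u^2 + ... + u^(90) with u = w^238.
238 = 2*91 + 56, so 238 is not a multiple of 91: u = (w^91)^2 * w^56 = w^56 ≠ 1 (w is a primitive 91th root), while u^91 = (w^91)^238 = 1.
Geometric series: S = (1 - u^91)/(1 - u) = (1 - 1)/(1 - u) = 0

S = 0


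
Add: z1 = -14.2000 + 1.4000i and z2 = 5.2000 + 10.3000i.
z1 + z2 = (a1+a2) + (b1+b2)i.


Real: -14.2 + 5.2 = -9
Imag: 1.4 + 10.3 = 11.7

-9.0000 + 11.7000i


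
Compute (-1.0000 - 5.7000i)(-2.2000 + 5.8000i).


Real = -1*(-2.2) - (-5.7)*5.8 = 2.2 - (-33.06) = 35.26
Imag = -1*5.8 - (2.2)*(-5.7) = -5.8 + 12.54 = 6.74

35.2600 + 6.7400i


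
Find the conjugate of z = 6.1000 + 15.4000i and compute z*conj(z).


z_bar = 6.1000 - 15.4000i
z*z_bar = 6.1^2 + 15.4^2 = 37.21 + 237.16 = 274.37

z_bar = 6.1000 - 15.4000i, z*z_bar = 274.37


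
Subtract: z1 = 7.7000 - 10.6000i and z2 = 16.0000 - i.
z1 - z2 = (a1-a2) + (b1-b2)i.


Real: 7.7 - 16 = -8.3
Imag: -10.6 + 1 = -9.6

-8.3000 - 9.6000i


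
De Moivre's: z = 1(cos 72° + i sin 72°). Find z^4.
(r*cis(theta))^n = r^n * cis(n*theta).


r^4 = 1^4 = 1
n*theta = 4*72° = 288° = 288° (mod 360)
a = 1*cos(288°) = 0.3090
b = 1*sin(288°) = -0.9511

1 cis(288°) = 0.3090 - 0.9511i


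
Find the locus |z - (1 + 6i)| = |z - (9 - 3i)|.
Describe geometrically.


Equal distances means the locus is the perpendicular bisector of z1 and z2.
Midpoint = ((1+9)/2, (6+(-3))/2) = (5.0000, 1.5000)

Perpendicular bisector through (5.0000, 1.5000)


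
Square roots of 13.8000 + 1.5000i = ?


|z| = sqrt(190.44+2.25) = 13.8813
sqrt((|z|+a)/2) = sqrt((13.8813+13.8)/2) = sqrt(13.8406) = 3.7203
sqrt((|z|-a)/2) = sqrt((13.8813-13.8)/2) = sqrt(0.0406) = 0.2016

±(3.7203 + 0.2016i) i.e. 3.7203 + 0.2016i and -3.7203 - 0.2016i


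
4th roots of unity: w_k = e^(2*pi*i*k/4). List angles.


The 4th roots of unity are cis(360k/4°) for k=0..3
Angle step = 360/4 = 90°
Primitive root: cis(90°)
Primitive root = 0 + 1.0000i

4 roots at angles: 0°, 90°, 180°, 270°


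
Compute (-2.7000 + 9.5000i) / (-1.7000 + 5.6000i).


Conjugate of z2 = -1.7000 - 5.6000i
Numerator: (-2.7000 + 9.5000i)(-1.7000 - 5.6000i) = 57.7900 - 1.0300i
Denominator: (-1.7)^2 + 5.6^2 = 34.25
Result = (57.7900 - 1.0300i)/34.25

1.6873 - 0.0301i


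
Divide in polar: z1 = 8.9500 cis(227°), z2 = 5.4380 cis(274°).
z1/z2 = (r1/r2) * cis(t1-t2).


r = 8.9500 / 5.4380 = 1.6458
theta = 227° - 274° = -47° = 313° (mod 360)

1.6458 cis(313°)


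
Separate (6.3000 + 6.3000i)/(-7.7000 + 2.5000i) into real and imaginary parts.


Multiply by conjugate: (6.3000 + 6.3000i)(-7.7000 - 2.5000i) / ((-7.7)^2 + 2.5^2)
Numerator real = 6.3*(-7.7) + 6.3*2.5 = -32.76
Numerator imag = 6.3*(-7.7) - 6.3*2.5 = -64.26
Denominator = 65.54
Re(z) = -32.76/65.54 = -0.4998
Im(z) = -64.26/65.54 = -0.9805

Re(z) = -0.4998, Im(z) = -0.9805


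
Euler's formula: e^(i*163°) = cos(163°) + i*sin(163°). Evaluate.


cos(163°) = -0.9563
sin(163°) = 0.2924

e^(i*163°) = -0.9563 + 0.2924i


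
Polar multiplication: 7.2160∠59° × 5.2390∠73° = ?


r = 7.2160 * 5.2390 = 37.8046
theta = 59° + 73° = 132° = 132° (mod 360)

37.8046 cis(132°)


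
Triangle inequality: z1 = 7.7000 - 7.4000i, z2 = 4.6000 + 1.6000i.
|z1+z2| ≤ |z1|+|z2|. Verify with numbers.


|z1| = sqrt(7.7^2 + (-7.4)^2) = sqrt(114.05) = 10.6794
|z2| = sqrt(4.6^2 + 1.6^2) = sqrt(23.72) = 4.8703
z1+z2 = 12.3000 - 5.8000i
|z1+z2| = sqrt(184.93) = 13.5989
|z1|+|z2| = 10.6794 + 4.8703 = 15.5497

|z1+z2| = 13.5989 ≤ |z1|+|z2| = 15.5497 (verified)


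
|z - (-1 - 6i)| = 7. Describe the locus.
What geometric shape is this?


|z - z0| = r is a circle with center z0 and radius r.
Center = (-1, -6), radius = 7

Circle with center (-1, -6) and radius 7


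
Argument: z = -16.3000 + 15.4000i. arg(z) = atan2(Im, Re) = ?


Re = -16.3, Im = 15.4
arg = atan2(15.4, -16.3) = 136.6263 degrees

arg(z) = 136.6263 degrees


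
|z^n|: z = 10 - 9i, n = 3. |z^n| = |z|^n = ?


|z| = sqrt(100+81) = sqrt(181) = 13.4536
|z^3| = |z|^3 = (sqrt(181))^3 = 181*sqrt(181)

|z^3| = 181*sqrt(181) ≈ 2435.1060


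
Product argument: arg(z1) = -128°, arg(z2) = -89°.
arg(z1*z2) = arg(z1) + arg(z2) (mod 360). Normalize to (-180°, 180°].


arg(z1*z2) = -128° - 89° = -217°
Normalized to (-180°, 180°]: 143°

143°


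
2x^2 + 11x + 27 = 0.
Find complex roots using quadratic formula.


disc = 11^2 - 4*2*27 = 121 - 216 = -95
sqrt(|disc|) = sqrt(95) = 9.7468
Real part = -11/(2*2) = -2.7500
Imag part = 9.7468/(2*2) = 2.4367

-2.7500 ± 2.4367i


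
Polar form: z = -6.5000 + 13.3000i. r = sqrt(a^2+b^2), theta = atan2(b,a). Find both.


r = sqrt(42.25+176.89) = sqrt(219.14) = 14.8034
theta = atan2(13.3, -6.5) = 116.0458 degrees

r = 14.8034, theta = 116.0458 degrees


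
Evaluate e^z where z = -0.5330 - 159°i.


e^-0.5330 = 0.58684
cos(-159°) = -0.9336
sin(-159°) = -0.3584
Real = 0.58684*(-0.9336) = -0.5479
Imag = 0.58684*(-0.3584) = -0.2103

-0.5479 - 0.2103i


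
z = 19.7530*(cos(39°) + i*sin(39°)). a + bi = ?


a = 19.7530*cos(39°) = 19.7530*0.77715 = 15.3510
b = 19.7530*sin(39°) = 19.7530*0.62932 = 12.4310

15.3510 + 12.4310i


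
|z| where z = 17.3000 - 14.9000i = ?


|z| = sqrt(17.3^2 + (-14.9)^2) = sqrt(299.29 + 222.01) = sqrt(521.3) = 22.8320

|z| = 22.8320


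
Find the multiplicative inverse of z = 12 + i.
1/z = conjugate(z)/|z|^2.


|z|^2 = 144+1 = 145
1/z = (12 - 1i)/145

1/z = 0.0828 - 0.0069i


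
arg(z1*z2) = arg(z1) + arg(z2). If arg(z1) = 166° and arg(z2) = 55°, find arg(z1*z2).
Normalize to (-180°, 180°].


arg(z1*z2) = 166° + 55° = 221°
Normalized to (-180°, 180°]: -139°

-139°


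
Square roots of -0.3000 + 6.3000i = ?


|z| = sqrt(0.09+39.69) = 6.3071
sqrt((|z|+a)/2) = sqrt((6.3071+(-0.3))/2) = sqrt(3.0036) = 1.7331
sqrt((|z|-a)/2) = sqrt((6.3071-(-0.3))/2) = sqrt(3.3036) = 1.8176

±(1.7331 + 1.8176i) i.e. 1.7331 + 1.8176i and -1.7331 - 1.8176i


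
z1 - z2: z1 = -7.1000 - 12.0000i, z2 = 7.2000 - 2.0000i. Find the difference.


Real: -7.1 - 7.2 = -14.3
Imag: -12 + 2 = -10

-14.3000 - 10.0000i


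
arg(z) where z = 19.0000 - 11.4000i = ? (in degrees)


Re = 19, Im = -11.4
arg = atan2(-11.4, 19) = -30.9638 degrees

arg(z) = -30.9638 degrees


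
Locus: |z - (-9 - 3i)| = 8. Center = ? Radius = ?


|z - z0| = r is a circle with center z0 and radius r.
Center = (-9, -3), radius = 8

Circle with center (-9, -3) and radius 8


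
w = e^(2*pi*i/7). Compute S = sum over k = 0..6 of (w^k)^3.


The roots are w_k = w^k with w = e^(2*pi*i/7), and (w^k)^3 = (w^3)^k.
So S = 1 + u + u^2 + ... + u^(6) with u = w^3.
3 = 0*7 + 3, so 3 is not a multiple of 7: u = w^3 ≠ 1 (w is a primitive 7th root), while u^7 = (w^7)^3 = 1.
Geometric series: S = (1 - u^7)/(1 - u) = (1 - 1)/(1 - u) = 0

S = 0


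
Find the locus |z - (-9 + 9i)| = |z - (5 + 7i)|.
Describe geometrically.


Equal distances means the locus is the perpendicular bisector of z1 and z2.
Midpoint = ((-9+5)/2, (9+7)/2) = (-2.0000, 8.0000)

Perpendicular bisector through (-2.0000, 8.0000)


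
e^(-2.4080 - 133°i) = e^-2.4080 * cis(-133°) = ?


e^-2.4080 = 0.0900
cos(-133°) = -0.682
sin(-133°) = -0.7314
Real = 0.0900*(-0.682) = -0.0614
Imag = 0.0900*(-0.7314) = -0.0658

-0.0614 - 0.0658i


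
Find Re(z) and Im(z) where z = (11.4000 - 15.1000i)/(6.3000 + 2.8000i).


Multiply by conjugate: (11.4000 - 15.1000i)(6.3000 - 2.8000i) / (6.3^2 + 2.8^2)
Numerator real = 11.4*6.3 - (15.1)*2.8 = 29.54
Numerator imag = -15.1*6.3 - 11.4*2.8 = -127.05
Denominator = 47.53
Re(z) = 29.54/47.53 = 0.6215
Im(z) = -127.05/47.53 = -2.6730

Re(z) = 0.6215, Im(z) = -2.6730


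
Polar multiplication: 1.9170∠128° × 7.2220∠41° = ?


r = 1.9170 * 7.2220 = 13.8446
theta = 128° + 41° = 169° = 169° (mod 360)

13.8446 cis(169°)


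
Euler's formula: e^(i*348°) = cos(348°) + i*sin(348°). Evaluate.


cos(348°) = 0.9781
sin(348°) = -0.2079

e^(i*348°) = 0.9781 - 0.2079i


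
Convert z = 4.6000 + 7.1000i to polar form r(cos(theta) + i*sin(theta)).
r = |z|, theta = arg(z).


r = sqrt(21.16+50.41) = sqrt(71.57) = 8.4599
theta = atan2(7.1, 4.6) = 57.0613 degrees

r = 8.4599, theta = 57.0613 degrees


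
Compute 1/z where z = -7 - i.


|z|^2 = 49+1 = 50
1/z = (-7 + 1i)/50

1/z = -0.1400 + 0.0200i


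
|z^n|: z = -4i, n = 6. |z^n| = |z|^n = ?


|z| = sqrt(0+16) = sqrt(16) = 4
|z^6| = |z|^6 = 4^6 = 4096

|z^6| = 4096


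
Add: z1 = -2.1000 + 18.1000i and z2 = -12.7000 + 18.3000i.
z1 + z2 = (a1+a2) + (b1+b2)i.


Real: -2.1 - 12.7 = -14.8
Imag: 18.1 + 18.3 = 36.4

-14.8000 + 36.4000i


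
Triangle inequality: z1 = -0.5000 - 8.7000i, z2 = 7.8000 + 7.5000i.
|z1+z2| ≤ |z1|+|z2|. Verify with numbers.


|z1| = sqrt((-0.5)^2 + (-8.7)^2) = sqrt(75.94) = 8.7144
|z2| = sqrt(7.8^2 + 7.5^2) = sqrt(117.09) = 10.8208
z1+z2 = 7.3000 - 1.2000i
|z1+z2| = sqrt(54.73) = 7.3980
|z1|+|z2| = 8.7144 + 10.8208 = 19.5352

|z1+z2| = 7.3980 ≤ |z1|+|z2| = 19.5352 (verified)


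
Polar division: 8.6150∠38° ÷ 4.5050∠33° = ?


r = 8.6150 / 4.5050 = 1.9123
theta = 38° - 33° = 5° = 5° (mod 360)

1.9123 cis(5°)


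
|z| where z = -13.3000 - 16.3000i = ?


|z| = sqrt((-13.3)^2 + (-16.3)^2) = sqrt(176.89 + 265.69) = sqrt(442.58) = 21.0376

|z| = 21.0376


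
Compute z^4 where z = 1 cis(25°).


r^4 = 1^4 = 1
n*theta = 4*25° = 100° = 100° (mod 360)
a = 1*cos(100°) = -0.1736
b = 1*sin(100°) = 0.9848

1 cis(100°) = -0.1736 + 0.9848i


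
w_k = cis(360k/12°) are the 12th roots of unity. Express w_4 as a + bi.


Angle = 360*4/12 = 120°
a = cos(120°) = -0.5000
b = sin(120°) = 0.8660

-0.5000 + 0.8660i


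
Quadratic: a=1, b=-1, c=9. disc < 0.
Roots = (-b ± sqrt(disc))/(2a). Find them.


disc = (-1)^2 - 4*1*9 = 1 - 36 = -35
sqrt(|disc|) = sqrt(35) = 5.9161
Real part = 1/(2*1) = 0.5000
Imag part = 5.9161/(2*1) = 2.9580

0.5000 ± 2.9580i


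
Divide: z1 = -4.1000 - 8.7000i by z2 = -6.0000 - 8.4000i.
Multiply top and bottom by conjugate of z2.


Conjugate of z2 = -6.0000 + 8.4000i
Numerator: (-4.1000 - 8.7000i)(-6.0000 + 8.4000i) = 97.6800 + 17.7600i
Denominator: (-6)^2 + (-8.4)^2 = 106.56
Result = (97.6800 + 17.7600i)/106.56

0.9167 + 0.1667i


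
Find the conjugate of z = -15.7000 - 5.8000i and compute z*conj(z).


z_bar = -15.7000 + 5.8000i
z*z_bar = (-15.7)^2 + (-5.8)^2 = 246.49 + 33.64 = 280.13

z_bar = -15.7000 + 5.8000i, z*z_bar = 280.13


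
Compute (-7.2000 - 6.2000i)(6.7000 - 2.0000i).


Real = -7.2*6.7 - (-6.2)*(-2) = -48.24 - 12.4 = -60.64
Imag = -7.2*(-2) + 6.7*(-6.2) = 14.4 - (41.54) = -27.14

-60.6400 - 27.1400i


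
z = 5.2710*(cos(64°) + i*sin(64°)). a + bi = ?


a = 5.2710*cos(64°) = 5.2710*0.438371 = 2.3107
b = 5.2710*sin(64°) = 5.2710*0.89879 = 4.7375

2.3107 + 4.7375i


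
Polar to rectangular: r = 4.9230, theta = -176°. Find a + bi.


a = 4.9230*cos(-176°) = 4.9230*(-0.99756) = -4.9110
b = 4.9230*sin(-176°) = 4.9230*(-0.06976) = -0.3434

-4.9110 - 0.3434i


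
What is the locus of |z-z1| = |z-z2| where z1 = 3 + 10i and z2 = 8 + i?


Equal distances means the locus is the perpendicular bisector of z1 and z2.
Midpoint = ((3+8)/2, (10+1)/2) = (5.5000, 5.5000)

Perpendicular bisector through (5.5000, 5.5000)


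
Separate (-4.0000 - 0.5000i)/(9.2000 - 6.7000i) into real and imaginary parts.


Multiply by conjugate: (-4.0000 - 0.5000i)(9.2000 + 6.7000i) / (9.2^2 + (-6.7)^2)
Numerator real = -4*9.2 - (0.5)*(-6.7) = -33.45
Numerator imag = -0.5*9.2 - (-4)*(-6.7) = -31.4
Denominator = 129.53
Re(z) = -33.45/129.53 = -0.2582
Im(z) = -31.4/129.53 = -0.2424

Re(z) = -0.2582, Im(z) = -0.2424


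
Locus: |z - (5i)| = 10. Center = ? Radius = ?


|z - z0| = r is a circle with center z0 and radius r.
Center = (0, 5), radius = 10

Circle with center (0, 5) and radius 10


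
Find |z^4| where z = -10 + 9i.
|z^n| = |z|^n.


|z| = sqrt(100+81) = sqrt(181) = 13.4536
|z^4| = |z|^4 = (sqrt(181))^4 = 181^2 = 32761

|z^4| = 32761


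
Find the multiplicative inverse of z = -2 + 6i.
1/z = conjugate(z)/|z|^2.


|z|^2 = 4+36 = 40
1/z = (-2 - 6i)/40

1/z = -0.0500 - 0.1500i


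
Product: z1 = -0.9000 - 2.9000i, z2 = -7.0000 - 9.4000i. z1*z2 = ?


Real = -0.9*(-7) - (-2.9)*(-9.4) = 6.3 - 27.26 = -20.96
Imag = -0.9*(-9.4) - (7)*(-2.9) = 8.46 + 20.3 = 28.76

-20.9600 + 28.7600i


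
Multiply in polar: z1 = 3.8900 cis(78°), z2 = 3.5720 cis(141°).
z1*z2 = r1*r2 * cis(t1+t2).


r = 3.8900 * 3.5720 = 13.8951
theta = 78° + 141° = 219° = 219° (mod 360)

13.8951 cis(219°)


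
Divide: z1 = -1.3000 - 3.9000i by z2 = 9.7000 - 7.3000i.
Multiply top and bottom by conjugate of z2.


Conjugate of z2 = 9.7000 + 7.3000i
Numerator: (-1.3000 - 3.9000i)(9.7000 + 7.3000i) = 15.8600 - 47.3200i
Denominator: 9.7^2 + (-7.3)^2 = 147.38
Result = (15.8600 - 47.3200i)/147.38

0.1076 - 0.3211i


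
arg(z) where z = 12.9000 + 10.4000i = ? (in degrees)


Re = 12.9, Im = 10.4
arg = atan2(10.4, 12.9) = 38.8758 degrees

arg(z) = 38.8758 degrees


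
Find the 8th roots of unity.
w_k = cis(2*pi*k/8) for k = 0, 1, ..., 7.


The 8th roots of unity are cis(360k/8°) for k=0..7
Angle step = 360/8 = 45°
Primitive root: cis(45°)
Primitive root = 0.7071 + 0.7071i

8 roots at angles: 0°, 45°, 90°, 135°, 180°, 225°, 270°, 315°


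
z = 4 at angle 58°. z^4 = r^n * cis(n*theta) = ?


r^4 = 4^4 = 256
n*theta = 4*58° = 232° = 232° (mod 360)
a = 256*cos(232°) = -157.6093
b = 256*sin(232°) = -201.7308

256 cis(232°) = -157.6093 - 201.7308i


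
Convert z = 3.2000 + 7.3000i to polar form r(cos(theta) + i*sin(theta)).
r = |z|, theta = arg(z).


r = sqrt(10.24+53.29) = sqrt(63.53) = 7.9706
theta = atan2(7.3, 3.2) = 66.3295 degrees

r = 7.9706, theta = 66.3295 degrees


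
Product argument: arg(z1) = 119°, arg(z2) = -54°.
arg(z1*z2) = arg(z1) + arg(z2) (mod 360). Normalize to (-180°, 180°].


arg(z1*z2) = 119° - 54° = 65°
Normalized to (-180°, 180°]: 65°

65°


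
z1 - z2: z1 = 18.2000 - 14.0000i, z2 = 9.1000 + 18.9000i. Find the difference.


Real: 18.2 - 9.1 = 9.1
Imag: -14 - 18.9 = -32.9

9.1000 - 32.9000i


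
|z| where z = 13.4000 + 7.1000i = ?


|z| = sqrt(13.4^2 + 7.1^2) = sqrt(179.56 + 50.41) = sqrt(229.97) = 15.1648

|z| = 15.1648
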